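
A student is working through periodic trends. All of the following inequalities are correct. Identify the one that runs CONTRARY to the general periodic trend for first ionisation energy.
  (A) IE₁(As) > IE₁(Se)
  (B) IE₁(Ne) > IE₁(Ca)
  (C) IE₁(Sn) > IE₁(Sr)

(A)

The general trend: first ionisation energy increases across a period and decreases down a group.
(A) As (period 4, group 15) vs Se (period 4, group 16): the stated order contradicts the simple trend.
(B) Ne (period 2, group 18) vs Ca (period 4, group 2): the stated order agrees with the simple trend.
(C) Sn (period 5, group 14) vs Sr (period 5, group 2): the stated order agrees with the simple trend.
The exception is (A): Se (4p⁴) ionizes more easily than half-filled As (4p³).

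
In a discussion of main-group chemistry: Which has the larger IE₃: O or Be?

Be

The third ionization energy removes an electron from the +2 ion. For each element: O²⁺ still has 4 valence electrons; Be²⁺ is the bare [He] core.
Breaking into a closed-shell core is much more expensive than removing a leftover valence electron — Be has the largest IE_3 here.
Tabulated IE_3 (kJ/mol): O 5300, Be 14849.
Overall IE_3 order: O < Be.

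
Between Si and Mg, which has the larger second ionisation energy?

Si

After 1 electron has been removed, what remains? Si⁺ still has 3 valence electrons; Mg⁺ still has 1 valence electron.
All are still removing valence electrons, so compare the +1 ions as you would atoms: IE_2 generally rises across a period (higher Z_eff) and falls down a group (larger shell), subject to the usual subshell exceptions.
Valence configurations: Si⁺ [Ne]3s²3p¹, Mg⁺ [Ne]3s¹.
The numbers (kJ/mol): Si 1577, Mg 1451.
Hence IE_2: Mg < Si.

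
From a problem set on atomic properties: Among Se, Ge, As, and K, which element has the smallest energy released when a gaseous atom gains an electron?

K

K is in period 4, group 1; Ge is in period 4, group 14; As is in period 4, group 15; Se is in period 4, group 16.
Adding an electron releases more energy for atoms nearer the top right (short of the noble gases).
All lie in period 4; the across-period trend (electron affinity increases left to right) applies, with the exception below.
Note the exception: Ge has a higher electron affinity than As, contrary to the simple trend — adding an electron to As's half-filled 4p³ is unfavourable, so Ge (4p²) has the more exothermic EA.
Approximate values (kJ/mol): K 48, Ge 119, As 78, Se 195.
The smallest energy released when a gaseous atom gains an electron among these belongs to K.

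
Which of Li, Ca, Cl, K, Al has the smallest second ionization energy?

Ca

The second ionization energy removes an electron from the +1 ion. For each element: Li⁺ is the bare [He] core; Ca⁺ still has 1 valence electron; Cl⁺ still has 6 valence electrons; K⁺ is the bare [Ar] core; Al⁺ still has 2 valence electrons.
Breaking into a closed-shell core is much more expensive than removing a leftover valence electron — K and Li have the largest IE_2 here.
Valence configurations: Ca⁺ [Ar]4s¹, Cl⁺ [Ne]3s²3p⁴, Al⁺ [Ne]3s².
The numbers (kJ/mol): Li 7298, Ca 1145, Cl 2298, K 3052, Al 1817.
Overall IE_2 order: Ca < Al < Cl < K < Li.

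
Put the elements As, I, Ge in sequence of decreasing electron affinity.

Ge is in period 4, group 14; As is in period 4, group 15; I is in period 5, group 17.
EA tends to increase across a period and decrease down a group, though the pattern is less regular than for IE or radius.
Neither a single period nor a single group — weigh both effects.
Ge > As: this pair runs against the simple trend — see the exception note.
I > Ge: period and group pull opposite ways; the across-period shift dominates (295 vs 119 kJ/mol).
Note the exception: Ge has a higher electron affinity than As, contrary to the simple trend — adding an electron to As's half-filled 4p³ is unfavourable, so Ge (4p²) has the more exothermic EA.
Approximate values (kJ/mol): Ge 119, As 78, I 295.
So from highest to lowest: I > Ge > As.

I > Ge > As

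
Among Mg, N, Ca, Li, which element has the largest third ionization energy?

The third ionization energy removes an electron from the +2 ion. For each element: Mg²⁺ is the bare [Ne] core; N²⁺ still has 3 valence electrons; Ca²⁺ is the bare [Ar] core; Li²⁺ is already 1 electron into the core.
Pulling an electron out of a noble-gas core costs far more than removing a remaining valence electron, so Ca, Mg and Li sit at the high end of IE_3.
Approximate IE_3 values (kJ/mol): Mg 7733, N 4578, Ca 4912, Li 11815.
Hence IE_3: N < Ca < Mg < Li.

Li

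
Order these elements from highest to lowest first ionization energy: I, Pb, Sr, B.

I > B > Pb > Sr

B is in period 2, group 13; Sr is in period 5, group 2; I is in period 5, group 17; Pb is in period 6, group 14.
IE₁ increases left→right with effective nuclear charge and decreases top→bottom as the valence shell moves farther out.
Here both period and group differ, so the two effects have to be weighed against each other.
Pb > Sr: the two effects oppose for this pair; the across-period effect wins (716 vs 550 kJ/mol).
B > Pb: the two effects oppose for this pair; the down-group effect wins (801 vs 716 kJ/mol).
I > B: the two effects oppose for this pair; the across-period effect wins (1008 vs 801 kJ/mol).
Approximate values (kJ/mol): B 801, Sr 550, I 1008, Pb 716.
So from highest to lowest: I > B > Pb > Sr.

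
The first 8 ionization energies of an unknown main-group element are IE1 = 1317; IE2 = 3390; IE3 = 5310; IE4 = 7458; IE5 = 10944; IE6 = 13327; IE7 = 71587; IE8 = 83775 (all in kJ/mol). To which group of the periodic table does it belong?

Look for the largest jump between consecutive ionization energies: IE7/IE6 ≈ 5.4, far larger than any earlier ratio.
That jump marks the point where a core electron is being removed. So the atom has 6 valence electrons.
A main-group element with 6 valence electrons is in group 16.

Group 16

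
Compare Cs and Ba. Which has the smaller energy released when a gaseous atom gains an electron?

Ba

Cs is in period 6, group 1; Ba is in period 6, group 2.
Adding an electron releases more energy for atoms nearer the top right (short of the noble gases).
All lie in period 6; the across-period trend (electron affinity increases left to right) applies, with the exception below.
Note the exception: Cs has a higher electron affinity than Ba, contrary to the simple trend — adding an electron to Ba (ns²) has to open a new, higher-energy np subshell, which is unfavourable.
For reference (kJ/mol): Cs 46, Ba 14.
So Ba has the smaller energy released when a gaseous atom gains an electron (Ba < Cs).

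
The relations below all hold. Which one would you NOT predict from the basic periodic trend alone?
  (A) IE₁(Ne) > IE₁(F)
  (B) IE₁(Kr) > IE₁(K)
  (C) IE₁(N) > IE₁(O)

(C)

The general trend: IE₁ increases across a period and decreases down a group.
(A) Ne (period 2, group 18) vs F (period 2, group 17): the stated order agrees with the simple trend.
(B) Kr (period 4, group 18) vs K (period 4, group 1): the stated order agrees with the simple trend.
(C) N (period 2, group 15) vs O (period 2, group 16): the stated order contradicts the simple trend.
The exception is (C): pairing an electron in O's 2p⁴ costs repulsion energy, so O ionizes more easily than half-filled N (2p³).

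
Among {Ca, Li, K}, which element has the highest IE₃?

Li

After 2 electrons have been removed, what remains? Ca²⁺ is the bare [Ar] core; Li²⁺ is already 1 electron into the core; K²⁺ is already 1 electron into the core.
All of these are removing an electron from a noble-gas core or deeper; the smaller core (lower principal quantum number) is held far more tightly, and within a period the higher nuclear charge binds the same core more tightly.
Tabulated IE_3 (kJ/mol): Ca 4912, Li 11815, K 4420.
Hence IE_3: K < Ca < Li.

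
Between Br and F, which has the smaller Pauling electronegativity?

Br

F is in period 2, group 17; Br is in period 4, group 17.
Smaller atoms with higher effective nuclear charge are more electronegative.
All are in group 17, so electronegativity increases up the group.
So Br has the smaller Pauling electronegativity (Br < F).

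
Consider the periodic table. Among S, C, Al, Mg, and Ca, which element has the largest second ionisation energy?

C

IE_2 is the cost of taking one more electron from the +1 cation: S⁺ still has 5 valence electrons; C⁺ still has 3 valence electrons; Al⁺ still has 2 valence electrons; Mg⁺ still has 1 valence electron; Ca⁺ still has 1 valence electron.
All are still removing valence electrons, so compare the +1 ions as you would atoms: IE_2 generally rises across a period (higher Z_eff) and falls down a group (larger shell), subject to the usual subshell exceptions.
Valence configurations: S⁺ [Ne]3s²3p³, C⁺ [He]2s²2p¹, Al⁺ [Ne]3s², Mg⁺ [Ne]3s¹, Ca⁺ [Ar]4s¹.
Tabulated IE_2 (kJ/mol): S 2252, C 2353, Al 1817, Mg 1451, Ca 1145.
Overall IE_2 order: Ca < Mg < Al < S < C.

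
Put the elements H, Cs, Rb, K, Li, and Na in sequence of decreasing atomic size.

Radius decreases left→right (rising Z_eff, same n) and increases top→bottom (higher n).
All are in group 1, so atomic radius increases down the group.
So from largest to smallest: Cs > Rb > K > Na > Li > H.

Cs, Rb, K, Na, Li, H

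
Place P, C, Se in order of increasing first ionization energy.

C is in period 2, group 14; P is in period 3, group 15; Se is in period 4, group 16.
IE₁ increases left→right with effective nuclear charge and decreases top→bottom as the valence shell moves farther out.
These sit on a diagonal, where the across-period and down-group effects partly cancel.
P > Se: the two effects oppose for this pair; the down-group effect wins (1012 vs 941 kJ/mol).
C > P: period and group pull opposite ways; the down-group shift dominates (1086 vs 1012 kJ/mol).
For reference (kJ/mol): C 1086, P 1012, Se 941.
So from lowest to highest: Se < P < C.

Se < P < C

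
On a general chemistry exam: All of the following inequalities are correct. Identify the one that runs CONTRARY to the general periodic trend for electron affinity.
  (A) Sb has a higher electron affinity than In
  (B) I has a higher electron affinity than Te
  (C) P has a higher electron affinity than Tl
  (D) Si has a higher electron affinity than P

The general trend: electron affinity increases across a period and decreases down a group.
(A) Sb (period 5, group 15) vs In (period 5, group 13): the stated order agrees with the simple trend.
(B) I (period 5, group 17) vs Te (period 5, group 16): the stated order agrees with the simple trend.
(C) P (period 3, group 15) vs Tl (period 6, group 13): the stated order agrees with the simple trend.
(D) Si (period 3, group 14) vs P (period 3, group 15): the stated order contradicts the simple trend.
The exception is (D): adding an electron to P's half-filled 3p³ is unfavourable, so Si (3p²) has the more exothermic EA.

(D)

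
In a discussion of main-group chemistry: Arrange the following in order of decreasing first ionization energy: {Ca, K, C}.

C is in period 2, group 14; K is in period 4, group 1; Ca is in period 4, group 2.
Across a period the outer electron is held more tightly (higher IE₁); down a group it sits in a higher shell, more shielded, and comes off more easily.
Here both period and group differ, so the two effects have to be weighed against each other.
Ca > K: Ca lies to the right of K in period 4, so the across-period effect alone puts Ca higher.
C > Ca: both effects reinforce here, so C is clearly the higher of the two.
Approximate values (kJ/mol): C 1086, K 419, Ca 590.
So from highest to lowest: C > Ca > K.

C > Ca > K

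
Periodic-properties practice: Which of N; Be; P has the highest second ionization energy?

N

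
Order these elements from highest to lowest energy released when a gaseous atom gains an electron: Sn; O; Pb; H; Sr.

O > Sn > H > Pb > Sr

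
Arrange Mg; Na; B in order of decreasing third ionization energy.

Mg > Na > B

Consider each +2 ion: Mg²⁺ is the bare [Ne] core; Na²⁺ is already 1 electron into the core; B²⁺ still has 1 valence electron.
Pulling an electron out of a noble-gas core costs far more than removing a remaining valence electron, so Na and Mg sit at the high end of IE_3.
Tabulated IE_3 (kJ/mol): Mg 7733, Na 6910, B 3660.
Putting it together, IE_3: B < Na < Mg.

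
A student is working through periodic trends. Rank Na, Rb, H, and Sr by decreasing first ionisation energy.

H > Sr > Na > Rb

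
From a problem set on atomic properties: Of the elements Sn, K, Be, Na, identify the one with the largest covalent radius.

Be is in period 2, group 2; Na is in period 3, group 1; K is in period 4, group 1; Sn is in period 5, group 14.
Across a period the added protons contract the valence shell; down a group each new principal shell makes the atom larger.
Here both period and group differ, so the two effects have to be weighed against each other.
Sn > Be: period and group pull opposite ways; the down-group shift dominates (140 vs 102 pm).
Na > Sn: period and group pull opposite ways; the across-period shift dominates (155 vs 140 pm).
K > Na: K sits below Na in group 1, so the down-group effect alone puts K larger.
Approximate values (pm): Be 102, Na 155, K 196, Sn 140.
The largest covalent radius among these belongs to K.

K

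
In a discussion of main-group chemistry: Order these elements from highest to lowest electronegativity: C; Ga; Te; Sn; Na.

C is in period 2, group 14; Na is in period 3, group 1; Ga is in period 4, group 13; Sn is in period 5, group 14; Te is in period 5, group 16.
Electronegativity increases across a period and decreases down a group, tracking effective nuclear charge and atomic size.
Here both period and group differ, so the two effects have to be weighed against each other.
Ga > Na: the two effects oppose for this pair; the across-period effect wins (1.81 vs 0.93).
Sn > Ga: period and group pull opposite ways; the across-period shift dominates (1.96 vs 1.81).
Te > Sn: Te lies to the right of Sn in period 5, so the across-period effect alone puts Te higher.
C > Te: period and group pull opposite ways; the down-group shift dominates (2.55 vs 2.10).
For reference (Pauling): C 2.55, Na 0.93, Ga 1.81, Sn 1.96, Te 2.10.
So from highest to lowest: C > Te > Sn > Ga > Na.

C > Te > Sn > Ga > Na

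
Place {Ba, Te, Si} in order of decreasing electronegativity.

Si is in period 3, group 14; Te is in period 5, group 16; Ba is in period 6, group 2.
Electronegativity increases across a period and decreases down a group, tracking effective nuclear charge and atomic size.
Here both period and group differ, so the two effects have to be weighed against each other.
Si > Ba: relative to Ba, both the across-period and down-group shifts push Si's electronegativity up.
Te > Si: period and group pull opposite ways; the across-period shift dominates (2.10 vs 1.90).
Approximate values (Pauling): Si 1.90, Te 2.10, Ba 0.89.
So from highest to lowest: Te > Si > Ba.

Te > Si > Ba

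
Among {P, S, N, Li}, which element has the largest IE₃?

IE_3 is the cost of taking one more electron from the +2 cation: P²⁺ still has 3 valence electrons; S²⁺ still has 4 valence electrons; N²⁺ still has 3 valence electrons; Li²⁺ is already 1 electron into the core.
Core electrons are held far more tightly than valence electrons, so Li tops the IE_3 order.
Valence configurations: P²⁺ [Ne]3s²3p¹, S²⁺ [Ne]3s²3p², N²⁺ [He]2s²2p¹.
The numbers (kJ/mol): P 2914, S 3357, N 4578, Li 11815.
Hence IE_3: P < S < N < Li.

Li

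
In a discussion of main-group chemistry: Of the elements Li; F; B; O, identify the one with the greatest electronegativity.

F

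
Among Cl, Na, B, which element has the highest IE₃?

Na

After 2 electrons have been removed, what remains? Cl²⁺ still has 5 valence electrons; Na²⁺ is already 1 electron into the core; B²⁺ still has 1 valence electron.
Breaking into a closed-shell core is much more expensive than removing a leftover valence electron — Na has the largest IE_3 here.
Valence configurations: Cl²⁺ [Ne]3s²3p³, B²⁺ [He]2s¹.
Approximate IE_3 values (kJ/mol): Cl 3822, Na 6910, B 3660.
So the third ionization energies run B < Cl < Na.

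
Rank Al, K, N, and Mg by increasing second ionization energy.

Mg < Al < N < K

IE_2 is the cost of taking one more electron from the +1 cation: Al⁺ still has 2 valence electrons; K⁺ is the bare [Ar] core; N⁺ still has 4 valence electrons; Mg⁺ still has 1 valence electron.
Breaking into a closed-shell core is much more expensive than removing a leftover valence electron — K has the largest IE_2 here.
Valence configurations: Al⁺ [Ne]3s², N⁺ [He]2s²2p², Mg⁺ [Ne]3s¹.
Tabulated IE_2 (kJ/mol): Al 1817, K 3052, N 2856, Mg 1451.
Overall IE_2 order: Mg < Al < N < K.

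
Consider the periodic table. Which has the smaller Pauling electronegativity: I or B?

B is in period 2, group 13; I is in period 5, group 17.
Atoms toward the upper right of the periodic table pull bonding electrons most strongly.
These span different periods and groups, so the two trends combine.
I > B: the two effects oppose for this pair; the across-period effect wins (2.66 vs 2.04).
For reference (Pauling): B 2.04, I 2.66.
So B has the smaller Pauling electronegativity (B < I).

B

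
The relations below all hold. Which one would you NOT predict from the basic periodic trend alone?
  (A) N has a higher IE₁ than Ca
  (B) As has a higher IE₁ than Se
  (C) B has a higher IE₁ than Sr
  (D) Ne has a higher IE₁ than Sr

(B)

The general trend: IE₁ increases across a period and decreases down a group.
(A) N (period 2, group 15) vs Ca (period 4, group 2): the stated order agrees with the simple trend.
(B) As (period 4, group 15) vs Se (period 4, group 16): the stated order contradicts the simple trend.
(C) B (period 2, group 13) vs Sr (period 5, group 2): the stated order agrees with the simple trend.
(D) Ne (period 2, group 18) vs Sr (period 5, group 2): the stated order agrees with the simple trend.
The exception is (B): Se (4p⁴) ionizes more easily than half-filled As (4p³).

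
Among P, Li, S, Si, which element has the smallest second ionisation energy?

Si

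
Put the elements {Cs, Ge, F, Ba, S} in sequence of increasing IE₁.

IE₁ increases left→right with effective nuclear charge and decreases top→bottom as the valence shell moves farther out.
These span different periods and groups, so the two trends combine.
Ba > Cs: both are in period 6; the period trend gives Ba the larger value.
Ge > Ba: both effects reinforce here, so Ge is clearly the higher of the two.
S > Ge: relative to Ge, both the across-period and down-group shifts push S's first ionization energy up.
F > S: relative to S, both the across-period and down-group shifts push F's first ionization energy up.
For reference (kJ/mol): F 1681, S 1000, Ge 762, Cs 376, Ba 503.
So from lowest to highest: Cs < Ba < Ge < S < F.

Cs, Ba, Ge, S, F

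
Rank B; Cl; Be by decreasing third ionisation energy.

After 2 electrons have been removed, what remains? B²⁺ still has 1 valence electron; Cl²⁺ still has 5 valence electrons; Be²⁺ is the bare [He] core.
Core electrons are held far more tightly than valence electrons, so Be tops the IE_3 order.
Valence configurations: B²⁺ [He]2s¹, Cl²⁺ [Ne]3s²3p³.
The numbers (kJ/mol): B 3660, Cl 3822, Be 14849.
Putting it together, IE_3: B < Cl < Be.

Be > Cl > B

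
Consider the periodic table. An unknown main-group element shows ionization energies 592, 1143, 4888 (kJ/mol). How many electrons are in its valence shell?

2

Look for the largest jump between consecutive ionization energies: IE3/IE2 ≈ 4.3, far larger than any earlier ratio.
That jump marks the point where a core electron is being removed. So the atom has 2 valence electrons.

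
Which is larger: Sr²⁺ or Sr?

Forming Sr²⁺ removes 2 electrons from Sr. Fewer electrons for the same nuclear charge means less shielding and a higher Z_eff on the remaining electrons, and for main-group metals the entire outer shell is lost.
A cation is smaller than its parent atom: Sr²⁺ < Sr.

Sr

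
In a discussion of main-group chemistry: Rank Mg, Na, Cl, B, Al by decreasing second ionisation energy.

The second ionization energy removes an electron from the +1 ion. For each element: Mg⁺ still has 1 valence electron; Na⁺ is the bare [Ne] core; Cl⁺ still has 6 valence electrons; B⁺ still has 2 valence electrons; Al⁺ still has 2 valence electrons.
Pulling an electron out of a noble-gas core costs far more than removing a remaining valence electron, so Na sits at the high end of IE_2.
Valence configurations: Mg⁺ [Ne]3s¹, Cl⁺ [Ne]3s²3p⁴, B⁺ [He]2s², Al⁺ [Ne]3s².
Tabulated IE_2 (kJ/mol): Mg 1451, Na 4562, Cl 2298, B 2427, Al 1817.
Hence IE_2: Mg < Al < Cl < B < Na.

Na > B > Cl > Al > Mg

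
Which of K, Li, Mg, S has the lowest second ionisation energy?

Consider each +1 ion: K⁺ is the bare [Ar] core; Li⁺ is the bare [He] core; Mg⁺ still has 1 valence electron; S⁺ still has 5 valence electrons.
Breaking into a closed-shell core is much more expensive than removing a leftover valence electron — K and Li have the largest IE_2 here.
Valence configurations: Mg⁺ [Ne]3s¹, S⁺ [Ne]3s²3p³.
Tabulated IE_2 (kJ/mol): K 3052, Li 7298, Mg 1451, S 2252.
Hence IE_2: Mg < S < K < Li.

Mg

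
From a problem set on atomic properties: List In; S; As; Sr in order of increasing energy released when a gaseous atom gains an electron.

S is in period 3, group 16; As is in period 4, group 15; Sr is in period 5, group 2; In is in period 5, group 13.
Atoms with high Z_eff and room in the valence shell (especially the halogens) have the most exothermic electron affinities.
These span different periods and groups, so the two trends combine.
In > Sr: In lies to the right of Sr in period 5, so the across-period effect alone puts In higher.
As > In: relative to In, both the across-period and down-group shifts push As's electron affinity up.
S > As: relative to As, both the across-period and down-group shifts push S's electron affinity up.
Approximate values (kJ/mol): S 200, As 78, Sr 5, In 29.
So from lowest to highest: Sr < In < As < S.

Sr, In, As, S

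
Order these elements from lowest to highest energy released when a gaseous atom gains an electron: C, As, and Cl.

C is in period 2, group 14; Cl is in period 3, group 17; As is in period 4, group 15.
EA tends to increase across a period and decrease down a group, though the pattern is less regular than for IE or radius.
Neither a single period nor a single group — weigh both effects.
C > As: the two effects oppose for this pair; the down-group effect wins (122 vs 78 kJ/mol).
Cl > C: the two effects oppose for this pair; the across-period effect wins (349 vs 122 kJ/mol).
For reference (kJ/mol): C 122, Cl 349, As 78.
So from lowest to highest: As < C < Cl.

As < C < Cl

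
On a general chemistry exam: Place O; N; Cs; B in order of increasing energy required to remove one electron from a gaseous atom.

Cs, B, O, N

B is in period 2, group 13; N is in period 2, group 15; O is in period 2, group 16; Cs is in period 6, group 1.
Across a period the outer electron is held more tightly (higher IE₁); down a group it sits in a higher shell, more shielded, and comes off more easily.
These span different periods and groups, so the two trends combine.
B > Cs: both effects reinforce here, so B is clearly the higher of the two.
O > B: both are in period 2; the period trend gives O the larger value.
N > O: this pair runs against the simple trend — see the exception note.
Note the exception: N has a higher first ionization energy than O, contrary to the simple trend — pairing an electron in O's 2p⁴ costs repulsion energy, so O ionizes more easily than half-filled N (2p³).
Approximate values (kJ/mol): B 801, N 1402, O 1314, Cs 376.
So from lowest to highest: Cs < B < O < N.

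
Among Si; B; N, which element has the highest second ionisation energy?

N

After 1 electron has been removed, what remains? Si⁺ still has 3 valence electrons; B⁺ still has 2 valence electrons; N⁺ still has 4 valence electrons.
All are still removing valence electrons, so compare the +1 ions as you would atoms: IE_2 generally rises across a period (higher Z_eff) and falls down a group (larger shell), subject to the usual subshell exceptions.
Valence configurations: Si⁺ [Ne]3s²3p¹, B⁺ [He]2s², N⁺ [He]2s²2p².
Tabulated IE_2 (kJ/mol): Si 1577, B 2427, N 2856.
Overall IE_2 order: Si < B < N.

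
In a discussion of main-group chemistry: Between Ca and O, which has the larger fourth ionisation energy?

O

Consider each +3 ion: Ca³⁺ is already 1 electron into the core; O³⁺ still has 3 valence electrons.
Usually core removal costs more than valence removal, but here the competition is close: a tightly held n=2 valence electron can cost more to remove than an n=3 core electron, so the actual values have to decide it.
Tabulated IE_4 (kJ/mol): Ca 6491, O 7469.
Overall IE_4 order: Ca < O.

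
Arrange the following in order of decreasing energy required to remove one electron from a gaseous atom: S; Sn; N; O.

N, O, S, Sn

N is in period 2, group 15; O is in period 2, group 16; S is in period 3, group 16; Sn is in period 5, group 14.
Across a period the outer electron is held more tightly (higher IE₁); down a group it sits in a higher shell, more shielded, and comes off more easily.
Neither a single period nor a single group — weigh both effects.
S > Sn: relative to Sn, both the across-period and down-group shifts push S's first ionization energy up.
O > S: they share group 16; the group trend gives O the larger value.
N > O: this pair runs against the simple trend — see the exception note.
Note the exception: N has a higher first ionization energy than O, contrary to the simple trend — pairing an electron in O's 2p⁴ costs repulsion energy, so O ionizes more easily than half-filled N (2p³).
Approximate values (kJ/mol): N 1402, O 1314, S 1000, Sn 709.
So from highest to lowest: N > O > S > Sn.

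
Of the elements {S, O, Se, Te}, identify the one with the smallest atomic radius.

O is in period 2, group 16; S is in period 3, group 16; Se is in period 4, group 16; Te is in period 5, group 16.
Atomic radius shrinks across a period as nuclear charge pulls the same shell inward, and grows down a group as new shells are added.
All are in group 16, so atomic radius increases down the group.
The smallest atomic radius among these belongs to O.

O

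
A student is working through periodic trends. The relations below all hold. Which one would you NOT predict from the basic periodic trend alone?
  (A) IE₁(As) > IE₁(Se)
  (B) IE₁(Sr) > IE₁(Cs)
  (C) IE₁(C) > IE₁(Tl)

(A)

The general trend: IE₁ increases across a period and decreases down a group.
(A) As (period 4, group 15) vs Se (period 4, group 16): the stated order contradicts the simple trend.
(B) Sr (period 5, group 2) vs Cs (period 6, group 1): the stated order agrees with the simple trend.
(C) C (period 2, group 14) vs Tl (period 6, group 13): the stated order agrees with the simple trend.
The exception is (A): Se (4p⁴) ionizes more easily than half-filled As (4p³).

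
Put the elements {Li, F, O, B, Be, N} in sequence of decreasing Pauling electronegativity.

F, O, N, B, Be, Li

Atoms toward the upper right of the periodic table pull bonding electrons most strongly.
All lie in period 2, so electronegativity increases left to right.
So from highest to lowest: F > O > N > B > Be > Li.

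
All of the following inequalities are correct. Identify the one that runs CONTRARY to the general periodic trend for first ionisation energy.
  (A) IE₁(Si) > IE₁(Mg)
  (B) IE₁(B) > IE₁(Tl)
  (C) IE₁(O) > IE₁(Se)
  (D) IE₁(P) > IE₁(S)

The general trend: first ionisation energy increases across a period and decreases down a group.
(A) Si (period 3, group 14) vs Mg (period 3, group 2): the stated order agrees with the simple trend.
(B) B (period 2, group 13) vs Tl (period 6, group 13): the stated order agrees with the simple trend.
(C) O (period 2, group 16) vs Se (period 4, group 16): the stated order agrees with the simple trend.
(D) P (period 3, group 15) vs S (period 3, group 16): the stated order contradicts the simple trend.
The exception is (D): S (3p⁴) ionizes more easily than half-filled P (3p³) because the paired 3p electron in S is pushed out by e⁻–e⁻ repulsion.

(D)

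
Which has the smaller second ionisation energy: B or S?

IE_2 is the cost of taking one more electron from the +1 cation: B⁺ still has 2 valence electrons; S⁺ still has 5 valence electrons.
All are still removing valence electrons, so compare the +1 ions as you would atoms: IE_2 generally rises across a period (higher Z_eff) and falls down a group (larger shell), subject to the usual subshell exceptions.
Valence configurations: B⁺ [He]2s², S⁺ [Ne]3s²3p³.
Tabulated IE_2 (kJ/mol): B 2427, S 2252.
Overall IE_2 order: S < B.

S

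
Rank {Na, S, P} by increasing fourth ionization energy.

S < P < Na

IE_4 is the cost of taking one more electron from the +3 cation: Na³⁺ is already 2 electrons into the core; S³⁺ still has 3 valence electrons; P³⁺ still has 2 valence electrons.
Core electrons are held far more tightly than valence electrons, so Na tops the IE_4 order.
Valence configurations: S³⁺ [Ne]3s²3p¹, P³⁺ [Ne]3s².
S³⁺ loses a lone 3p electron whereas P³⁺ must break into a filled 3s² pair, so IE_4(P) > IE_4(S) even though S has the higher nuclear charge.
Approximate IE_4 values (kJ/mol): Na 9543, S 4556, P 4964.
So the fourth ionization energies run S < P < Na.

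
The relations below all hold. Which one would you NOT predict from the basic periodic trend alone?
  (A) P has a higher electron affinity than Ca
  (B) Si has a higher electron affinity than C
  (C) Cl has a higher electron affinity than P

(B)

The general trend: electron affinity increases across a period and decreases down a group.
(A) P (period 3, group 15) vs Ca (period 4, group 2): the stated order agrees with the simple trend.
(B) Si (period 3, group 14) vs C (period 2, group 14): the stated order contradicts the simple trend.
(C) Cl (period 3, group 17) vs P (period 3, group 15): the stated order agrees with the simple trend.
The exception is (B): Si's larger, more diffuse 3p orbitals accept an added electron slightly more readily than C's compact 2p.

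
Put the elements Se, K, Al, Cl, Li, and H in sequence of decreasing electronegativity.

Cl > Se > H > Al > Li > K

H is in period 1, group 1; Li is in period 2, group 1; Al is in period 3, group 13; Cl is in period 3, group 17; K is in period 4, group 1; Se is in period 4, group 16.
Atoms toward the upper right of the periodic table pull bonding electrons most strongly.
These span different periods and groups, so the two trends combine.
Li > K: they share group 1; the group trend gives Li the larger value.
Al > Li: the two effects oppose for this pair; the across-period effect wins (1.61 vs 0.98).
H > Al: period and group pull opposite ways; the down-group shift dominates (2.20 vs 1.61).
Se > H: period and group pull opposite ways; the across-period shift dominates (2.55 vs 2.20).
Cl > Se: both effects reinforce here, so Cl is clearly the higher of the two.
Approximate values (Pauling): H 2.20, Li 0.98, Al 1.61, Cl 3.16, K 0.82, Se 2.55.
So from highest to lowest: Cl > Se > H > Al > Li > K.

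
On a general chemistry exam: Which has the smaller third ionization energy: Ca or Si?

Si

Consider each +2 ion: Ca²⁺ is the bare [Ar] core; Si²⁺ still has 2 valence electrons.
Core electrons are held far more tightly than valence electrons, so Ca tops the IE_3 order.
Tabulated IE_3 (kJ/mol): Ca 4912, Si 3232.
Overall IE_3 order: Si < Ca.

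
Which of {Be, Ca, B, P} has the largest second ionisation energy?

The second ionization energy removes an electron from the +1 ion. For each element: Be⁺ still has 1 valence electron; Ca⁺ still has 1 valence electron; B⁺ still has 2 valence electrons; P⁺ still has 4 valence electrons.
All are still removing valence electrons, so compare the +1 ions as you would atoms: IE_2 generally rises across a period (higher Z_eff) and falls down a group (larger shell), subject to the usual subshell exceptions.
Valence configurations: Be⁺ [He]2s¹, Ca⁺ [Ar]4s¹, B⁺ [He]2s², P⁺ [Ne]3s²3p².
The numbers (kJ/mol): Be 1757, Ca 1145, B 2427, P 1907.
Overall IE_2 order: Ca < Be < P < B.

B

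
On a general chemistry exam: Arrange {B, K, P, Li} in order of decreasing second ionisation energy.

Li, K, B, P

Consider each +1 ion: B⁺ still has 2 valence electrons; K⁺ is the bare [Ar] core; P⁺ still has 4 valence electrons; Li⁺ is the bare [He] core.
Pulling an electron out of a noble-gas core costs far more than removing a remaining valence electron, so K and Li sit at the high end of IE_2.
Valence configurations: B⁺ [He]2s², P⁺ [Ne]3s²3p².
The numbers (kJ/mol): B 2427, K 3052, P 1907, Li 7298.
Overall IE_2 order: P < B < K < Li.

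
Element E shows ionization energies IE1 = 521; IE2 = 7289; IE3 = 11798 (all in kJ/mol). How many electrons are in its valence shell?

Look for the largest jump between consecutive ionization energies: IE2/IE1 ≈ 14.0, far larger than any earlier ratio.
That jump marks the point where a core electron is being removed. So the atom has 1 valence electron.

1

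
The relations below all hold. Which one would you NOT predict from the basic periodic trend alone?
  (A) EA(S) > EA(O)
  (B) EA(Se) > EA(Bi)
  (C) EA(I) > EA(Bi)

(A)

The general trend: electron affinity increases across a period and decreases down a group.
(A) S (period 3, group 16) vs O (period 2, group 16): the stated order contradicts the simple trend.
(B) Se (period 4, group 16) vs Bi (period 6, group 15): the stated order agrees with the simple trend.
(C) I (period 5, group 17) vs Bi (period 6, group 15): the stated order agrees with the simple trend.
The exception is (A): the compact 2p subshell of O repels the added electron more than S's larger 3p does.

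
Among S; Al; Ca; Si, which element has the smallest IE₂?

IE_2 is the cost of taking one more electron from the +1 cation: S⁺ still has 5 valence electrons; Al⁺ still has 2 valence electrons; Ca⁺ still has 1 valence electron; Si⁺ still has 3 valence electrons.
All are still removing valence electrons, so compare the +1 ions as you would atoms: IE_2 generally rises across a period (higher Z_eff) and falls down a group (larger shell), subject to the usual subshell exceptions.
Valence configurations: S⁺ [Ne]3s²3p³, Al⁺ [Ne]3s², Ca⁺ [Ar]4s¹, Si⁺ [Ne]3s²3p¹.
Si⁺ loses a lone 3p electron whereas Al⁺ must break into a filled 3s² pair, so IE_2(Al) > IE_2(Si) even though Si has the higher nuclear charge.
Tabulated IE_2 (kJ/mol): S 2252, Al 1817, Ca 1145, Si 1577.
Hence IE_2: Ca < Si < Al < S.

Ca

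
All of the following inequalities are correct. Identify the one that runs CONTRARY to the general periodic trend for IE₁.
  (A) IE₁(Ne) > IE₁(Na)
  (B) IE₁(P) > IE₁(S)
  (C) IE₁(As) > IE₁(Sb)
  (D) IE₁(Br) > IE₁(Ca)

The general trend: IE₁ increases across a period and decreases down a group.
(A) Ne (period 2, group 18) vs Na (period 3, group 1): the stated order agrees with the simple trend.
(B) P (period 3, group 15) vs S (period 3, group 16): the stated order contradicts the simple trend.
(C) As (period 4, group 15) vs Sb (period 5, group 15): the stated order agrees with the simple trend.
(D) Br (period 4, group 17) vs Ca (period 4, group 2): the stated order agrees with the simple trend.
The exception is (B): S (3p⁴) ionizes more easily than half-filled P (3p³) because the paired 3p electron in S is pushed out by e⁻–e⁻ repulsion.

(B)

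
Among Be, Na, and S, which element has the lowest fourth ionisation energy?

S

The fourth ionization energy removes an electron from the +3 ion. For each element: Be³⁺ is already 1 electron into the core; Na³⁺ is already 2 electrons into the core; S³⁺ still has 3 valence electrons.
Core electrons are held far more tightly than valence electrons, so Na and Be top the IE_4 order.
The numbers (kJ/mol): Be 21007, Na 9543, S 4556.
Hence IE_4: S < Na < Be.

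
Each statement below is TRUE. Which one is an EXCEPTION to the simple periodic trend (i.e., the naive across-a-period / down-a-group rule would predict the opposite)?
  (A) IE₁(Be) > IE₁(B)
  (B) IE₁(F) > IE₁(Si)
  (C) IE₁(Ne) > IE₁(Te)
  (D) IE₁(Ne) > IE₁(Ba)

The general trend: first ionisation energy increases across a period and decreases down a group.
(A) Be (period 2, group 2) vs B (period 2, group 13): the stated order contradicts the simple trend.
(B) F (period 2, group 17) vs Si (period 3, group 14): the stated order agrees with the simple trend.
(C) Ne (period 2, group 18) vs Te (period 5, group 16): the stated order agrees with the simple trend.
(D) Ne (period 2, group 18) vs Ba (period 6, group 2): the stated order agrees with the simple trend.
The exception is (A): removing B's lone 2p electron is easier than breaking Be's filled 2s².

(A)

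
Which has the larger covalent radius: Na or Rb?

Rb

Na is in period 3, group 1; Rb is in period 5, group 1.
Across a period the added protons contract the valence shell; down a group each new principal shell makes the atom larger.
All are in group 1, so atomic radius increases down the group.
So Rb has the larger covalent radius (Rb > Na).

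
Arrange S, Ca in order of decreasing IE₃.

Ca > S

Consider each +2 ion: S²⁺ still has 4 valence electrons; Ca²⁺ is the bare [Ar] core.
Breaking into a closed-shell core is much more expensive than removing a leftover valence electron — Ca has the largest IE_3 here.
Approximate IE_3 values (kJ/mol): S 3357, Ca 4912.
Overall IE_3 order: S < Ca.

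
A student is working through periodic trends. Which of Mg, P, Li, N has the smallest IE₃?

IE_3 is the cost of taking one more electron from the +2 cation: Mg²⁺ is the bare [Ne] core; P²⁺ still has 3 valence electrons; Li²⁺ is already 1 electron into the core; N²⁺ still has 3 valence electrons.
Pulling an electron out of a noble-gas core costs far more than removing a remaining valence electron, so Mg and Li sit at the high end of IE_3.
Valence configurations: P²⁺ [Ne]3s²3p¹, N²⁺ [He]2s²2p¹.
Tabulated IE_3 (kJ/mol): Mg 7733, P 2914, Li 11815, N 4578.
Overall IE_3 order: P < N < Mg < Li.

P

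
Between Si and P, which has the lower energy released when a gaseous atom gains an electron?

P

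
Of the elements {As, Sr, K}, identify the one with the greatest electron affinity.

As

K is in period 4, group 1; As is in period 4, group 15; Sr is in period 5, group 2.
Adding an electron releases more energy for atoms nearer the top right (short of the noble gases).
Here both period and group differ, so the two effects have to be weighed against each other.
K > Sr: period and group pull opposite ways; the down-group shift dominates (48 vs 5 kJ/mol).
As > K: both are in period 4; the period trend gives As the larger value.
For reference (kJ/mol): K 48, As 78, Sr 5.
The greatest electron affinity among these belongs to As.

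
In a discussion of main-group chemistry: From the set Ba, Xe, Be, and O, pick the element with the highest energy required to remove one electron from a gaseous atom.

Be is in period 2, group 2; O is in period 2, group 16; Xe is in period 5, group 18; Ba is in period 6, group 2.
IE₁ increases left→right with effective nuclear charge and decreases top→bottom as the valence shell moves farther out.
Here both period and group differ, so the two effects have to be weighed against each other.
Be > Ba: they share group 2; the group trend gives Be the larger value.
Xe > Be: the two effects oppose for this pair; the across-period effect wins (1170 vs 900 kJ/mol).
O > Xe: period and group pull opposite ways; the down-group shift dominates (1314 vs 1170 kJ/mol).
Tabulated first ionization energy (kJ/mol): Be 900, O 1314, Xe 1170, Ba 503.
The highest energy required to remove one electron from a gaseous atom among these belongs to O.

O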